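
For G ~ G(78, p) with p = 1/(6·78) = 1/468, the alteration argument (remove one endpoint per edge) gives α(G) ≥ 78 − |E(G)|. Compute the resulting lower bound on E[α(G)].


E[|E(G)|] = C(78, 2)·p = 3003 · (1/468) = 77/12.
E[α(G)] ≥ n − E[|E(G)|] = 78 − 77/12 = 859/12.
Numerically: ≈ 71.5833.
(This is only a lower bound; the true E[α(G)] may be larger.)

E[α(G)] ≥ 859/12 ≈ 71.5833.


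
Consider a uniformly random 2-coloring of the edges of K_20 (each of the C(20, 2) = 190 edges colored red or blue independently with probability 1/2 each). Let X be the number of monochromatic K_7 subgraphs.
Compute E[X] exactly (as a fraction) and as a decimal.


Let X = Σ_S X_S over the C(20, 7) = 77520 subsets S of size 7, where X_S = 1 if the K_7 on S is monochromatic.
For a fixed S, the K_7 on S has C(7, 2) = 21 edges. P[all 21 edges red] = (1/2)^21, and likewise for blue, so P[monochromatic] = 2·(1/2)^21 = 2^{1 − 21} = 1/1048576.
By linearity of expectation: E[X] = C(20, 7) · 2^{1 − 21} = 77520 · 1/1048576 = 4845/65536.
Numerically: E[X] ≈ 0.0739.

E[X] = C(20,7)·2^(1−C(7,2)) = 4845/65536 ≈ 0.0739.


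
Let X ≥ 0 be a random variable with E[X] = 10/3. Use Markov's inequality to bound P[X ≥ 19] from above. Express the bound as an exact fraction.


μ = E[X] = 10/3, a = 19.
Markov: P[X ≥ 19] ≤ μ/a = (10/3)/19 = 10/57.
Numerically: ≈ 0.175439.
(Since a = 19 > μ = 3.333333, the bound 10/57 is < 1 and informative.)

P[X ≥ 19] ≤ 10/57 ≈ 0.175439.


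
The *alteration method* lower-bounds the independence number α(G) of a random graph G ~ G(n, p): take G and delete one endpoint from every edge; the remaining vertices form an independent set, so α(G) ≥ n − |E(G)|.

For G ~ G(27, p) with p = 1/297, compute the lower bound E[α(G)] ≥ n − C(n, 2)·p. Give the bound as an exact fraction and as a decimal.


E[|E(G)|] = C(27, 2)·p = 351 · (1/297) = 13/11.
E[α(G)] ≥ n − E[|E(G)|] = 27 − 13/11 = 284/11.
Numerically: ≈ 25.818182.
(This is only a lower bound; the true E[α(G)] may be larger.)

E[α(G)] ≥ 284/11 ≈ 25.818182.


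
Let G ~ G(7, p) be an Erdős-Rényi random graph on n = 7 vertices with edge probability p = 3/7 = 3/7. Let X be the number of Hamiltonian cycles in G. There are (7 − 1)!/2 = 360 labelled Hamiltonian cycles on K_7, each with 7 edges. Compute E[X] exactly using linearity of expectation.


K_7 has (7 − 1)!/2 = 360 labelled Hamiltonian cycles.
For each such Hamiltonian cycle H, let X_H = 1 if all 7 edges of H are present in G. Then P[X_H = 1] = p^{7} = (3/7)^{7} = 2187/823543.
By linearity: E[X] = Σ_H E[X_H] = 360 · p^{7} = 360 · 2187/823543 = 787320/823543.
Numerically: E[X] ≈ 0.956.

E[X] = 360 · (3/7)^{7} = 787320/823543 ≈ 0.956.


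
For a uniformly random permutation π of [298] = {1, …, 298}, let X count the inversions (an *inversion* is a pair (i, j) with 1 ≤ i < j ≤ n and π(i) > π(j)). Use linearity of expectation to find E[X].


Write X = Σ X_I over the C(298, 2) = 44253 pairs i < j, with X_I the indicator of one inversion.
There are 44253 indicators.
For each fixed pair i < j, the values π(i) and π(j) are two distinct elements of {1, …, 298} in uniformly random order; by symmetry P[π(i) > π(j)] = 1/2.
By linearity: E[X] = 44253 · (1/2) = C(298, 2) · (1/2) = 44253/2 = 44253/2 ≈ 22126.50000.

E[X] = 44253/2 = 22126.50000.


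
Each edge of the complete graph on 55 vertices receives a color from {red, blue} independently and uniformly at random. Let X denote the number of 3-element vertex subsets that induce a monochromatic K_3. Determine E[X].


Let X = Σ_S X_S over the C(55, 3) = 26235 subsets S of size 3, where X_S = 1 if the K_3 on S is monochromatic.
For a fixed S, the K_3 on S has C(3, 2) = 3 edges. P[all 3 edges red] = (1/2)^3, and likewise for blue, so P[monochromatic] = 2·(1/2)^3 = 2^{1 − 3} = 1/4.
By linearity: E[X] = C(55, 3) · 2^{1 − 3} = 26235 · 1/4 = 26235/4.
Numerically: E[X] ≈ 6558.75000.

E[X] = C(55,3)·2^(1−C(3,2)) = 26235/4 ≈ 6558.75000.


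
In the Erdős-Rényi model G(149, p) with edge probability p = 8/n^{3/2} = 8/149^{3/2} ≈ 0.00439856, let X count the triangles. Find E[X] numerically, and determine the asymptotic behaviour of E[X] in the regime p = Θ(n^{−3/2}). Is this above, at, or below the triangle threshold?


Number of potential triangles: C(149, 3) = 540274.
Each occurs with probability p³ ≈ (0.00439856)³ ≈ 8.51004297e-08.
By linearity: E[X] = C(149, 3)·p³ ≈ 540274 · 8.51004297e-08 ≈ 0.045978.
Since α = 3/2 > 1, p = c/n^{3/2} = o(1/n) is below the triangle threshold p ~ 1/n. Asymptotically E[X] ~ (c³/6)·n^{3(1−α)} = (8³/6)·n^{-1.5} → 0, so by Markov's inequality G has no triangles w.h.p.

E[X] ≈ 0.045978; in regime p = Θ(1/n^{3/2}) E[X] tends to 0 (below the triangle threshold p ~ 1/n).


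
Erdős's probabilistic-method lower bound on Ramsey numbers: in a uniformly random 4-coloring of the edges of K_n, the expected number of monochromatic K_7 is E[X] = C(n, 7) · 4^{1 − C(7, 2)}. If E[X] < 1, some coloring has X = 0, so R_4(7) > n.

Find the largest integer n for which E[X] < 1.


We need C(n, 7) · 4^{1 − 21} < 1, i.e. C(n, 7) < 4^{21 − 1} = 1099511627776.
Check values of n near the boundary:
  n = 174: C(174, 7) = 847879782984; 847879782984 < 1099511627776? YES
  n = 175: C(175, 7) = 883208107275; 883208107275 < 1099511627776? YES
  n = 176: C(176, 7) = 919790691600; 919790691600 < 1099511627776? YES
  n = 177: C(177, 7) = 957664425960; 957664425960 < 1099511627776? YES
  n = 178: C(178, 7) = 996867063280; 996867063280 < 1099511627776? YES
  n = 179: C(179, 7) = 1037437234460; 1037437234460 < 1099511627776? YES
  n = 180: C(180, 7) = 1079414463600; 1079414463600 < 1099511627776? YES
  n = 181: C(181, 7) = 1122839183400; 1122839183400 < 1099511627776? NO
  n = 182: C(182, 7) = 1167752750736; 1167752750736 < 1099511627776? NO
The largest n with C(n, 7) < 1099511627776 is n = 180 (where E[X] = 67463403975/68719476736 ≈ 0.9817). Hence R_4(7) > 180, i.e. R_4(7) ≥ 181.

Largest n = 180; hence R_4(7) > 180.


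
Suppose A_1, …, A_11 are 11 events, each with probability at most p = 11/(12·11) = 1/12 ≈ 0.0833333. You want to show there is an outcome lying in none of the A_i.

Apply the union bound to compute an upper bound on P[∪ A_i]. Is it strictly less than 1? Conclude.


Union bound: P[∪_{i=1}^{11} A_i] ≤ Σ_i P[A_i] ≤ 11·p = 11·(1/12) = 11/12.
Numerically: 11/12 ≈ 0.9166667.
Is 11/12 < 1? YES.
Since P[∪ A_i] ≤ 11/12 < 1, the complement has P[∩ A_i^c] ≥ 1 − 11/12 = 1/12 > 0, so some outcome avoids every A_i.

11·p = 11/12 ≈ 0.9166667; existence CERTIFIED by the union bound.


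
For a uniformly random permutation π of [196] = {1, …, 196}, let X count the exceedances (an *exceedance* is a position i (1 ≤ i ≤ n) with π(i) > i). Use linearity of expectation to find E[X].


Write X = Σ_{i=1}^{196} X_i, where X_i = 1_{π(i) > i}.
For each fixed i, π(i) is uniform over {1, …, 196} (marginal of a uniform permutation), so P[π(i) > i] = (n − i)/n. Summing: Σ_{i=1}^{196} (n − i)/n = (0 + 1 + … + 195)/196 = 196(196 − 1)/(2·196) = (196 − 1)/2.
Hence E[X] = Σ_{i=1}^{196} (196 − i)/196 = 195/2 ≈ 97.500000.

E[X] = 195/2 = 97.500000.


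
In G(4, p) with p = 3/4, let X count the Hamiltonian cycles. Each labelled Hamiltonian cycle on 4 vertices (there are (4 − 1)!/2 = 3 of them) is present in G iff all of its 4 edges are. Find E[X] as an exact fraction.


K_4 has (4 − 1)!/2 = 3 labelled Hamiltonian cycles.
For each such Hamiltonian cycle H, let X_H = 1 if all 4 edges of H are present in G. Then P[X_H = 1] = p^{4} = (3/4)^{4} = 81/256.
Summing the indicators: E[X] = Σ_H E[X_H] = 3 · p^{4} = 3 · 81/256 = 243/256.
Numerically: E[X] ≈ 0.949.

E[X] = 3 · (3/4)^{4} = 243/256 ≈ 0.949.


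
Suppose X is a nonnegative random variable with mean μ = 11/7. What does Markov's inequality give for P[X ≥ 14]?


μ = E[X] = 11/7, a = 14.
Markov: P[X ≥ 14] ≤ μ/a = (11/7)/14 = 11/98.
Numerically: ≈ 0.112.
(Since a = 14 > μ = 1.571, the bound 11/98 is < 1 and informative.)

P[X ≥ 14] ≤ 11/98 ≈ 0.112.


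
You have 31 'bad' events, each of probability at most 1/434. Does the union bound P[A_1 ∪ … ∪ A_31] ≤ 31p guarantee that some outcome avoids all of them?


Union bound: P[∪_{i=1}^{31} A_i] ≤ Σ_i P[A_i] ≤ 31·p = 31·(1/434) = 1/14.
Numerically: 1/14 ≈ 0.0714.
Is 1/14 < 1? YES.
Since P[∪ A_i] ≤ 1/14 < 1, the complement has P[∩ A_i^c] ≥ 1 − 1/14 = 13/14 > 0, so some outcome avoids every A_i.

31·p = 1/14 ≈ 0.0714; existence CERTIFIED by the union bound.


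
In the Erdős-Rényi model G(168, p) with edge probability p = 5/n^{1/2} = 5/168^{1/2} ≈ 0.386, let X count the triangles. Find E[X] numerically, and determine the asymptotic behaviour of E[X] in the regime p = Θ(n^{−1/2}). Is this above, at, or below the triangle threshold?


Number of potential triangles: C(168, 3) = 776216.
Each occurs with probability p³ ≈ (0.386)³ ≈ 5.74045e-02.
By linearity: E[X] = C(168, 3)·p³ ≈ 776216 · 5.74045e-02 ≈ 44558.307.
Since α = 1/2 < 1, p = c/n^{1/2} ≫ 1/n is above the triangle threshold p ~ 1/n. Asymptotically E[X] ~ (c³/6)·n^{3(1−α)} = (5³/6)·n^{1.5} → ∞; triangles are abundant w.h.p.

E[X] ≈ 44558.307; in regime p = Θ(1/n^{1/2}) E[X] diverges (above the triangle threshold p ~ 1/n).


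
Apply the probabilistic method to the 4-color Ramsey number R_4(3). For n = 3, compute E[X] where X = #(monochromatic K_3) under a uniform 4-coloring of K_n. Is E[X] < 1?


E[X] = C(3, 3) · 4^{1 − 3} = 1 · 4^{−2} = 1/16.
As a reduced fraction: E[X] = 1/16 ≈ 0.062.
Is E[X] < 1? YES.
Since E[X] < 1, there exists a 4-coloring of K_{3} with no monochromatic K_3; hence R_4(3) > 3.

E[X] = 1/16 ≈ 0.062; E[X] < 1, so R_4(3) > 3.


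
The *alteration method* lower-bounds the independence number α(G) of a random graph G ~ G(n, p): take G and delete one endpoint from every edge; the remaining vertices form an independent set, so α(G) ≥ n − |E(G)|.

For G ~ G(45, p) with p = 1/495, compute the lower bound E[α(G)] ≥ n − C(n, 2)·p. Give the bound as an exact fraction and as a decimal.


E[|E(G)|] = C(45, 2)·p = 990 · (1/495) = 2.
E[α(G)] ≥ n − E[|E(G)|] = 45 − 2 = 43.
Numerically: ≈ 43.0000.
(This is only a lower bound; the true E[α(G)] may be larger.)

E[α(G)] ≥ 43 ≈ 43.0000.


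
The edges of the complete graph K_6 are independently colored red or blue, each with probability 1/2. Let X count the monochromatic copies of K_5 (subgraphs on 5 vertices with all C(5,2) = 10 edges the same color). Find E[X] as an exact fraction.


Let X = Σ_S X_S over the C(6, 5) = 6 subsets S of size 5, where X_S = 1 if the K_5 on S is monochromatic.
For a fixed S, the K_5 on S has C(5, 2) = 10 edges. P[all 10 edges red] = (1/2)^10, and likewise for blue, so P[monochromatic] = 2·(1/2)^10 = 2^{1 − 10} = 1/512.
By linearity: E[X] = C(6, 5) · 2^{1 − 10} = 6 · 1/512 = 3/256.
Numerically: E[X] ≈ 0.012.

E[X] = C(6,5)·2^(1−C(5,2)) = 3/256 ≈ 0.012.


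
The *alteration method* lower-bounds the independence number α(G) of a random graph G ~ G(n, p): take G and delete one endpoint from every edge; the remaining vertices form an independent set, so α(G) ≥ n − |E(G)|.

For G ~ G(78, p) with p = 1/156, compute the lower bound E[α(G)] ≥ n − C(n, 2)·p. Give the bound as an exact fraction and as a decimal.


E[|E(G)|] = C(78, 2)·p = 3003 · (1/156) = 77/4.
E[α(G)] ≥ n − E[|E(G)|] = 78 − 77/4 = 235/4.
Numerically: ≈ 58.75000.
(This is only a lower bound; the true E[α(G)] may be larger.)

E[α(G)] ≥ 235/4 ≈ 58.75000.


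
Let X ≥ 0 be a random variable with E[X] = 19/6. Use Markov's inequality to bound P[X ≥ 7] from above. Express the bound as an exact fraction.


μ = E[X] = 19/6, a = 7.
Markov: P[X ≥ 7] ≤ μ/a = (19/6)/7 = 19/42.
Numerically: ≈ 0.45238.
(Since a = 7 > μ = 3.16667, the bound 19/42 is < 1 and informative.)

P[X ≥ 7] ≤ 19/42 ≈ 0.45238.


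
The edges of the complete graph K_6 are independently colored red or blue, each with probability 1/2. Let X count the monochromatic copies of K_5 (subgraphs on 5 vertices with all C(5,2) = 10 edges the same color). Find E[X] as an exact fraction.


Let X = Σ_S X_S over the C(6, 5) = 6 subsets S of size 5, where X_S = 1 if the K_5 on S is monochromatic.
For a fixed S, the K_5 on S has C(5, 2) = 10 edges. P[all 10 edges red] = (1/2)^10, and likewise for blue, so P[monochromatic] = 2·(1/2)^10 = 2^{1 − 10} = 1/512.
Summing: E[X] = C(6, 5) · 2^{1 − 10} = 6 · 1/512 = 3/256.
Numerically: E[X] ≈ 0.012.

E[X] = C(6,5)·2^(1−C(5,2)) = 3/256 ≈ 0.012.


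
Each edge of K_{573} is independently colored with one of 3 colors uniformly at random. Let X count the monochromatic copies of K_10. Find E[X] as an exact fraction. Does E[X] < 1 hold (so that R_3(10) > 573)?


E[X] = C(573, 10) · 3^{1 − 45} = 971597135635805762226 · 3^{−44} = 971597135635805762226/984770902183611232881.
As a reduced fraction: E[X] = 35985079097622435638/36472996377170786403 ≈ 0.987.
Is E[X] < 1? YES.
Since E[X] < 1, there exists a 3-coloring of K_{573} with no monochromatic K_10; hence R_3(10) > 573.

E[X] = 35985079097622435638/36472996377170786403 ≈ 0.987; E[X] < 1, so R_3(10) > 573.


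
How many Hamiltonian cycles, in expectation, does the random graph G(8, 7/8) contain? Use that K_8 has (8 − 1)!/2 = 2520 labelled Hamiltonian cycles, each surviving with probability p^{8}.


K_8 has (8 − 1)!/2 = 2520 labelled Hamiltonian cycles.
For each such Hamiltonian cycle H, let X_H = 1 if all 8 edges of H are present in G. Then P[X_H = 1] = p^{8} = (7/8)^{8} = 5764801/16777216.
Summing the indicators: E[X] = Σ_H E[X_H] = 2520 · p^{8} = 2520 · 5764801/16777216 = 1815912315/2097152.
Numerically: E[X] ≈ 866.

E[X] = 2520 · (7/8)^{8} = 1815912315/2097152 ≈ 866.


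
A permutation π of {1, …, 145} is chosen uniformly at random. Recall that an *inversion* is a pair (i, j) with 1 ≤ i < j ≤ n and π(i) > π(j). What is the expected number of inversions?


Write X = Σ X_I over the C(145, 2) = 10440 pairs i < j, with X_I the indicator of one inversion.
There are 10440 indicators.
For each fixed pair i < j, the values π(i) and π(j) are two distinct elements of {1, …, 145} in uniformly random order; by symmetry P[π(i) > π(j)] = 1/2.
By linearity: E[X] = 10440 · (1/2) = C(145, 2) · (1/2) = 10440/2 = 5220 ≈ 5220.00000.

E[X] = 5220 = 5220.00000.


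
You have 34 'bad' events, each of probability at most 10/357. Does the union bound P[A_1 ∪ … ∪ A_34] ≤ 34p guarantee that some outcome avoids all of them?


Union bound: P[∪_{i=1}^{34} A_i] ≤ Σ_i P[A_i] ≤ 34·p = 34·(10/357) = 20/21.
Numerically: 20/21 ≈ 0.9524.
Is 20/21 < 1? YES.
Since P[∪ A_i] ≤ 20/21 < 1, the complement has P[∩ A_i^c] ≥ 1 − 20/21 = 1/21 > 0, so some outcome avoids every A_i.

34·p = 20/21 ≈ 0.9524; existence CERTIFIED by the union bound.


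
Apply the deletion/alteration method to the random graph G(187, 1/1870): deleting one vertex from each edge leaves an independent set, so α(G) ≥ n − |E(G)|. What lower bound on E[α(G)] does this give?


E[|E(G)|] = C(187, 2)·p = 17391 · (1/1870) = 93/10.
E[α(G)] ≥ n − E[|E(G)|] = 187 − 93/10 = 1777/10.
Numerically: ≈ 177.700.
(This is only a lower bound; the true E[α(G)] may be larger.)

E[α(G)] ≥ 1777/10 ≈ 177.700.


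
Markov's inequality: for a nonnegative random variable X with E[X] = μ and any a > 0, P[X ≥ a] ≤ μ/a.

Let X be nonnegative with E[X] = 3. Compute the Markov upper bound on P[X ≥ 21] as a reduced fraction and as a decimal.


μ = E[X] = 3, a = 21.
Markov: P[X ≥ 21] ≤ μ/a = (3)/21 = 1/7.
Numerically: ≈ 0.1429.
(Since a = 21 > μ = 3.0000, the bound 1/7 is < 1 and informative.)

P[X ≥ 21] ≤ 1/7 ≈ 0.1429.


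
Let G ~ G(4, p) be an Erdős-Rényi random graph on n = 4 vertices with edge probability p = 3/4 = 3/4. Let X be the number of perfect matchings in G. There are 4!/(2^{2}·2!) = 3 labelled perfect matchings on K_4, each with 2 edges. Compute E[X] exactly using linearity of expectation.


K_4 has 4!/(2^{2}·2!) = 3 labelled perfect matchings.
For each such perfect matching H, let X_H = 1 if all 2 edges of H are present in G. Then P[X_H = 1] = p^{2} = (3/4)^{2} = 9/16.
Summing the indicators: E[X] = Σ_H E[X_H] = 3 · p^{2} = 3 · 9/16 = 27/16.
Numerically: E[X] ≈ 1.688.

E[X] = 3 · (3/4)^{2} = 27/16 ≈ 1.688.


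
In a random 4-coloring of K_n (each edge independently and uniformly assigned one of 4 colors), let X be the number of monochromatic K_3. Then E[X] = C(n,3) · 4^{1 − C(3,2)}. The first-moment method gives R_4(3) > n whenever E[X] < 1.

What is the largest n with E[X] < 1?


We need C(n, 3) · 4^{1 − 3} < 1, i.e. C(n, 3) < 4^{3 − 1} = 16.
Check values of n near the boundary:
  n = 4: C(4, 3) = 4; 4 < 16? YES
  n = 5: C(5, 3) = 10; 10 < 16? YES
  n = 6: C(6, 3) = 20; 20 < 16? NO
  n = 7: C(7, 3) = 35; 35 < 16? NO
The largest n with C(n, 3) < 16 is n = 5 (where E[X] = 5/8 ≈ 0.6250000). Hence R_4(3) > 5, i.e. R_4(3) ≥ 6.

Largest n = 5; hence R_4(3) > 5.


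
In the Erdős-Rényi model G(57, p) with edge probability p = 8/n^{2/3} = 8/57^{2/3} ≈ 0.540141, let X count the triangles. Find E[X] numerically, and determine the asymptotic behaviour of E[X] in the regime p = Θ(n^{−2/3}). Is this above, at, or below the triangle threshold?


Number of potential triangles: C(57, 3) = 29260.
Each occurs with probability p³ ≈ (0.540141)³ ≈ 1.57586950e-01.
By linearity: E[X] = C(57, 3)·p³ ≈ 29260 · 1.57586950e-01 ≈ 4610.994152.
Since α = 2/3 < 1, p = c/n^{2/3} ≫ 1/n is above the triangle threshold p ~ 1/n. Asymptotically E[X] ~ (c³/6)·n^{3(1−α)} = (8³/6)·n^{1} → ∞; triangles are abundant w.h.p.

E[X] ≈ 4610.994152; in regime p = Θ(1/n^{2/3}) E[X] diverges (above the triangle threshold p ~ 1/n).


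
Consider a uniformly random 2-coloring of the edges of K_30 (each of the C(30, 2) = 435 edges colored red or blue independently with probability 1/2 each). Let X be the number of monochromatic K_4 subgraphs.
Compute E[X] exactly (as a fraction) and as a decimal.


Let X = Σ_S X_S over the C(30, 4) = 27405 subsets S of size 4, where X_S = 1 if the K_4 on S is monochromatic.
For a fixed S, the K_4 on S has C(4, 2) = 6 edges. P[all 6 edges red] = (1/2)^6, and likewise for blue, so P[monochromatic] = 2·(1/2)^6 = 2^{1 − 6} = 1/32.
By linearity: E[X] = C(30, 4) · 2^{1 − 6} = 27405 · 1/32 = 27405/32.
Numerically: E[X] ≈ 856.4062.

E[X] = C(30,4)·2^(1−C(4,2)) = 27405/32 ≈ 856.4062.


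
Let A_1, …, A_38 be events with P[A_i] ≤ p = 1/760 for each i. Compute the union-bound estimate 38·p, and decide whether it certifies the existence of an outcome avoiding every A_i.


Union bound: P[∪_{i=1}^{38} A_i] ≤ Σ_i P[A_i] ≤ 38·p = 38·(1/760) = 1/20.
Numerically: 1/20 ≈ 0.050.
Is 1/20 < 1? YES.
Since P[∪ A_i] ≤ 1/20 < 1, the complement has P[∩ A_i^c] ≥ 1 − 1/20 = 19/20 > 0, so some outcome avoids every A_i.

38·p = 1/20 ≈ 0.050; existence CERTIFIED by the union bound.


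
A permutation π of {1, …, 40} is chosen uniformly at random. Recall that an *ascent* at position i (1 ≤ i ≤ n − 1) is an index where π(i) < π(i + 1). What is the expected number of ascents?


Write X = Σ X_I over i = 1, …, 39, with X_I the indicator of one ascent.
There are 39 indicators.
For each fixed i, the pair (π(i), π(i+1)) is a uniformly random ordered pair of distinct values from {1, …, 40}; by symmetry P[π(i) < π(i+1)] = 1/2.
By linearity: E[X] = 39 · (1/2) = (40 − 1) · (1/2) = 39/2 ≈ 19.500.

E[X] = 39/2 = 19.500.


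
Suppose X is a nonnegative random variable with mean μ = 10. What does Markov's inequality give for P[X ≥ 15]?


μ = E[X] = 10, a = 15.
Markov: P[X ≥ 15] ≤ μ/a = (10)/15 = 2/3.
Numerically: ≈ 0.667.
(Since a = 15 > μ = 10.000, the bound 2/3 is < 1 and informative.)

P[X ≥ 15] ≤ 2/3 ≈ 0.667.


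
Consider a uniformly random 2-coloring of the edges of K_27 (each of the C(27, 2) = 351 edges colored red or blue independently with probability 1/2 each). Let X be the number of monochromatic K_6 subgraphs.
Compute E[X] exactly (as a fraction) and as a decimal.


Let X = Σ_S X_S over the C(27, 6) = 296010 subsets S of size 6, where X_S = 1 if the K_6 on S is monochromatic.
For a fixed S, the K_6 on S has C(6, 2) = 15 edges. P[all 15 edges red] = (1/2)^15, and likewise for blue, so P[monochromatic] = 2·(1/2)^15 = 2^{1 − 15} = 1/16384.
By linearity of expectation: E[X] = C(27, 6) · 2^{1 − 15} = 296010 · 1/16384 = 148005/8192.
Numerically: E[X] ≈ 18.067017.

E[X] = C(27,6)·2^(1−C(6,2)) = 148005/8192 ≈ 18.067017.


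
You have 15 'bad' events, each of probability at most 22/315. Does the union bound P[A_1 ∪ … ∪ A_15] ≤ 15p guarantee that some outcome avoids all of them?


Union bound: P[∪_{i=1}^{15} A_i] ≤ Σ_i P[A_i] ≤ 15·p = 15·(22/315) = 22/21.
Numerically: 22/21 ≈ 1.0476190.
Is 22/21 < 1? NO.
Since the bound 22/21 is ≥ 1, the union bound is uninformative here; it does NOT by itself certify existence.

15·p = 22/21 ≈ 1.0476190; existence NOT certified by the union bound.


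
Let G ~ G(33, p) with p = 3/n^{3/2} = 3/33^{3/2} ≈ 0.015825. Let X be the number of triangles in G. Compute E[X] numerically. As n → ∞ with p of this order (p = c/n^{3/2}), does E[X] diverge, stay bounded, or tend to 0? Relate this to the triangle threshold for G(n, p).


Number of potential triangles: C(33, 3) = 5456.
Each occurs with probability p³ ≈ (0.015825)³ ≈ 3.9632460e-06.
By linearity: E[X] = C(33, 3)·p³ ≈ 5456 · 3.9632460e-06 ≈ 0.02162.
Since α = 3/2 > 1, p = c/n^{3/2} = o(1/n) is below the triangle threshold p ~ 1/n. Asymptotically E[X] ~ (c³/6)·n^{3(1−α)} = (3³/6)·n^{-1.5} → 0, so by Markov's inequality G has no triangles w.h.p.

E[X] ≈ 0.02162; in regime p = Θ(1/n^{3/2}) E[X] tends to 0 (below the triangle threshold p ~ 1/n).


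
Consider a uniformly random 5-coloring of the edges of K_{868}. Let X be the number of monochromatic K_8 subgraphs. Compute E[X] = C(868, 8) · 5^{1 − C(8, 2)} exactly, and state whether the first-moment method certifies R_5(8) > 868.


E[X] = C(868, 8) · 5^{1 − 28} = 7737261125902834428 · 5^{−27} = 7737261125902834428/7450580596923828125.
As a reduced fraction: E[X] = 7737261125902834428/7450580596923828125 ≈ 1.03848.
Is E[X] < 1? NO.
Since E[X] ≥ 1, the first-moment bound is inconclusive at n = 868; it does NOT by itself certify R_5(8) > 868.

E[X] = 7737261125902834428/7450580596923828125 ≈ 1.03848; E[X] ≥ 1; first-moment method inconclusive here.


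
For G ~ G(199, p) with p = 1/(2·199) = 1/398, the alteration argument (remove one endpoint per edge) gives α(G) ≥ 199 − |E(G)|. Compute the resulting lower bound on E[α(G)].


E[|E(G)|] = C(199, 2)·p = 19701 · (1/398) = 99/2.
E[α(G)] ≥ n − E[|E(G)|] = 199 − 99/2 = 299/2.
Numerically: ≈ 149.5000.
(This is only a lower bound; the true E[α(G)] may be larger.)

E[α(G)] ≥ 299/2 ≈ 149.5000.


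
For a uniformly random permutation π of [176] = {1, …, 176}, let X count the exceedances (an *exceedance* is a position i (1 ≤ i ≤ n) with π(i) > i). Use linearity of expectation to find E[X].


Write X = Σ_{i=1}^{176} X_i, where X_i = 1_{π(i) > i}.
For each fixed i, π(i) is uniform over {1, …, 176} (marginal of a uniform permutation), so P[π(i) > i] = (n − i)/n. Summing: Σ_{i=1}^{176} (n − i)/n = (0 + 1 + … + 175)/176 = 176(176 − 1)/(2·176) = (176 − 1)/2.
Hence E[X] = Σ_{i=1}^{176} (176 − i)/176 = 175/2 ≈ 87.5000.

E[X] = 175/2 = 87.5000.


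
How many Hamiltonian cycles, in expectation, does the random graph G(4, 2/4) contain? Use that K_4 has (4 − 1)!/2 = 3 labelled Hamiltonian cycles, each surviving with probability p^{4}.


K_4 has (4 − 1)!/2 = 3 labelled Hamiltonian cycles.
For each such Hamiltonian cycle H, let X_H = 1 if all 4 edges of H are present in G. Then P[X_H = 1] = p^{4} = (1/2)^{4} = 1/16.
By linearity: E[X] = Σ_H E[X_H] = 3 · p^{4} = 3 · 1/16 = 3/16.
Numerically: E[X] ≈ 0.1875.

E[X] = 3 · (1/2)^{4} = 3/16 ≈ 0.1875.


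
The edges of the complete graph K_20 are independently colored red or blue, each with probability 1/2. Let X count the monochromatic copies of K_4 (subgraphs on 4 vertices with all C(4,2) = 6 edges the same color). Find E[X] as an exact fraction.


Let X = Σ_S X_S over the C(20, 4) = 4845 subsets S of size 4, where X_S = 1 if the K_4 on S is monochromatic.
For a fixed S, the K_4 on S has C(4, 2) = 6 edges. P[all 6 edges red] = (1/2)^6, and likewise for blue, so P[monochromatic] = 2·(1/2)^6 = 2^{1 − 6} = 1/32.
By linearity of expectation: E[X] = C(20, 4) · 2^{1 − 6} = 4845 · 1/32 = 4845/32.
Numerically: E[X] ≈ 151.406.

E[X] = C(20,4)·2^(1−C(4,2)) = 4845/32 ≈ 151.406.


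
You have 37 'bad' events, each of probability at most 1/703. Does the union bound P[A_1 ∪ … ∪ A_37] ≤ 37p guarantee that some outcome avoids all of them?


Union bound: P[∪_{i=1}^{37} A_i] ≤ Σ_i P[A_i] ≤ 37·p = 37·(1/703) = 1/19.
Numerically: 1/19 ≈ 0.0526316.
Is 1/19 < 1? YES.
Since P[∪ A_i] ≤ 1/19 < 1, the complement has P[∩ A_i^c] ≥ 1 − 1/19 = 18/19 > 0, so some outcome avoids every A_i.

37·p = 1/19 ≈ 0.0526316; existence CERTIFIED by the union bound.


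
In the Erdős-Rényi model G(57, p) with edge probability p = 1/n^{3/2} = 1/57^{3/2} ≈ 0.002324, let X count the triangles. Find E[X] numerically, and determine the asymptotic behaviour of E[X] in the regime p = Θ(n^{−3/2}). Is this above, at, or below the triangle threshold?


Number of potential triangles: C(57, 3) = 29260.
Each occurs with probability p³ ≈ (0.002324)³ ≈ 1.254767e-08.
By linearity: E[X] = C(57, 3)·p³ ≈ 29260 · 1.254767e-08 ≈ 0.0004.
Since α = 3/2 > 1, p = c/n^{3/2} = o(1/n) is below the triangle threshold p ~ 1/n. Asymptotically E[X] ~ (c³/6)·n^{3(1−α)} = (1³/6)·n^{-1.5} → 0, so by Markov's inequality G has no triangles w.h.p.

E[X] ≈ 0.0004; in regime p = Θ(1/n^{3/2}) E[X] tends to 0 (below the triangle threshold p ~ 1/n).


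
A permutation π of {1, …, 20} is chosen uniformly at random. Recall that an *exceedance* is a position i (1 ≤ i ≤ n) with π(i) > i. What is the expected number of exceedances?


Write X = Σ_{i=1}^{20} X_i, where X_i = 1_{π(i) > i}.
For each fixed i, π(i) is uniform over {1, …, 20} (marginal of a uniform permutation), so P[π(i) > i] = (n − i)/n. Summing: Σ_{i=1}^{20} (n − i)/n = (0 + 1 + … + 19)/20 = 20(20 − 1)/(2·20) = (20 − 1)/2.
Hence E[X] = Σ_{i=1}^{20} (20 − i)/20 = 19/2 ≈ 9.50000.

E[X] = 19/2 = 9.50000.


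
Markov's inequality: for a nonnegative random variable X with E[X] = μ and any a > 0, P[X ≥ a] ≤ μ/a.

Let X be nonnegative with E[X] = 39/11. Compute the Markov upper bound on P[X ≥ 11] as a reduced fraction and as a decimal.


μ = E[X] = 39/11, a = 11.
Markov: P[X ≥ 11] ≤ μ/a = (39/11)/11 = 39/121.
Numerically: ≈ 0.32231.
(Since a = 11 > μ = 3.54545, the bound 39/121 is < 1 and informative.)

P[X ≥ 11] ≤ 39/121 ≈ 0.32231.


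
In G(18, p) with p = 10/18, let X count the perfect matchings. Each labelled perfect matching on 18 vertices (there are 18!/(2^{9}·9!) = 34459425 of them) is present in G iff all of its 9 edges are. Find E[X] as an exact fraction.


K_18 has 18!/(2^{9}·9!) = 34459425 labelled perfect matchings.
For each such perfect matching H, let X_H = 1 if all 9 edges of H are present in G. Then P[X_H = 1] = p^{9} = (5/9)^{9} = 1953125/387420489.
Summing the indicators: E[X] = Σ_H E[X_H] = 34459425 · p^{9} = 34459425 · 1953125/387420489 = 830908203125/4782969.
Numerically: E[X] ≈ 1.737e+05.

E[X] = 34459425 · (5/9)^{9} = 830908203125/4782969 ≈ 1.737e+05.


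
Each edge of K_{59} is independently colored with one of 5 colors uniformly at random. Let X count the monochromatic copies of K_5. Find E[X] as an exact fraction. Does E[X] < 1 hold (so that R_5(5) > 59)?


E[X] = C(59, 5) · 5^{1 − 10} = 5006386 · 5^{−9} = 5006386/1953125.
As a reduced fraction: E[X] = 5006386/1953125 ≈ 2.56327.
Is E[X] < 1? NO.
Since E[X] ≥ 1, the first-moment bound is inconclusive at n = 59; it does NOT by itself certify R_5(5) > 59.

E[X] = 5006386/1953125 ≈ 2.56327; E[X] ≥ 1; first-moment method inconclusive here.


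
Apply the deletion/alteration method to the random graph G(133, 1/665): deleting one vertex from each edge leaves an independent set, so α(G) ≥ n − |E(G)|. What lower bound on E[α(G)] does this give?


E[|E(G)|] = C(133, 2)·p = 8778 · (1/665) = 66/5.
E[α(G)] ≥ n − E[|E(G)|] = 133 − 66/5 = 599/5.
Numerically: ≈ 119.80000.
(This is only a lower bound; the true E[α(G)] may be larger.)

E[α(G)] ≥ 599/5 ≈ 119.80000.


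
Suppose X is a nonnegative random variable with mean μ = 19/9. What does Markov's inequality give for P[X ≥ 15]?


μ = E[X] = 19/9, a = 15.
Markov: P[X ≥ 15] ≤ μ/a = (19/9)/15 = 19/135.
Numerically: ≈ 0.141.
(Since a = 15 > μ = 2.111, the bound 19/135 is < 1 and informative.)

P[X ≥ 15] ≤ 19/135 ≈ 0.141.


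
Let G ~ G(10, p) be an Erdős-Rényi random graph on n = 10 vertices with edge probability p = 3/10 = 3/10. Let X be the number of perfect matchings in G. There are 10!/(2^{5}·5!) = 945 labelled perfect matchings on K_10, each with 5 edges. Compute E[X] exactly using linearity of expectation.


K_10 has 10!/(2^{5}·5!) = 945 labelled perfect matchings.
For each such perfect matching H, let X_H = 1 if all 5 edges of H are present in G. Then P[X_H = 1] = p^{5} = (3/10)^{5} = 243/100000.
Summing the indicators: E[X] = Σ_H E[X_H] = 945 · p^{5} = 945 · 243/100000 = 45927/20000.
Numerically: E[X] ≈ 2.296.

E[X] = 945 · (3/10)^{5} = 45927/20000 ≈ 2.296.


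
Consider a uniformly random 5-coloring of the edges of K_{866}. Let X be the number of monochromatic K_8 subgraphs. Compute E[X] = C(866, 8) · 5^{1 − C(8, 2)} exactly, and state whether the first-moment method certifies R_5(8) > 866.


E[X] = C(866, 8) · 5^{1 − 28} = 7595214554331451620 · 5^{−27} = 7595214554331451620/7450580596923828125.
As a reduced fraction: E[X] = 1519042910866290324/1490116119384765625 ≈ 1.019.
Is E[X] < 1? NO.
Since E[X] ≥ 1, the first-moment bound is inconclusive at n = 866; it does NOT by itself certify R_5(8) > 866.

E[X] = 1519042910866290324/1490116119384765625 ≈ 1.019; E[X] ≥ 1; first-moment method inconclusive here.


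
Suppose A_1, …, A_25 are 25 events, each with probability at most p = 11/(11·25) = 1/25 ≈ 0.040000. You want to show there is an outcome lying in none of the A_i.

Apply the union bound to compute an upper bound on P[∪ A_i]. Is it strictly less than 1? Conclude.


Union bound: P[∪_{i=1}^{25} A_i] ≤ Σ_i P[A_i] ≤ 25·p = 25·(1/25) = 1.
Numerically: 1 ≈ 1.000000.
Is 1 < 1? NO.
Since the bound 1 is ≥ 1, the union bound is uninformative here; it does NOT by itself certify existence.

25·p = 1 ≈ 1.000000; existence NOT certified by the union bound.


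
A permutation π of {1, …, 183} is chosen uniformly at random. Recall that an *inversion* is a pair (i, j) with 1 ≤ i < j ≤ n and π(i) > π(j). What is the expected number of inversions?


Write X = Σ X_I over the C(183, 2) = 16653 pairs i < j, with X_I the indicator of one inversion.
There are 16653 indicators.
For each fixed pair i < j, the values π(i) and π(j) are two distinct elements of {1, …, 183} in uniformly random order; by symmetry P[π(i) > π(j)] = 1/2.
By linearity: E[X] = 16653 · (1/2) = C(183, 2) · (1/2) = 16653/2 = 16653/2 ≈ 8326.50000.

E[X] = 16653/2 = 8326.50000.


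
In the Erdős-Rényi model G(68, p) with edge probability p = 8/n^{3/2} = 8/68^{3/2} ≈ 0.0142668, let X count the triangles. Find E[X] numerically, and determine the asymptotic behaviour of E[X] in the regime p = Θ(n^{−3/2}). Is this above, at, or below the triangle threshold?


Number of potential triangles: C(68, 3) = 50116.
Each occurs with probability p³ ≈ (0.0142668)³ ≈ 2.90388794e-06.
By linearity: E[X] = C(68, 3)·p³ ≈ 50116 · 2.90388794e-06 ≈ 0.145531.
Since α = 3/2 > 1, p = c/n^{3/2} = o(1/n) is below the triangle threshold p ~ 1/n. Asymptotically E[X] ~ (c³/6)·n^{3(1−α)} = (8³/6)·n^{-1.5} → 0, so by Markov's inequality G has no triangles w.h.p.

E[X] ≈ 0.145531; in regime p = Θ(1/n^{3/2}) E[X] tends to 0 (below the triangle threshold p ~ 1/n).


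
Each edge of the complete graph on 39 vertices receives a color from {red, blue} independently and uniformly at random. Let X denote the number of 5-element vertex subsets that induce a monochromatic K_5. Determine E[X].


Let X = Σ_S X_S over the C(39, 5) = 575757 subsets S of size 5, where X_S = 1 if the K_5 on S is monochromatic.
For a fixed S, the K_5 on S has C(5, 2) = 10 edges. P[all 10 edges red] = (1/2)^10, and likewise for blue, so P[monochromatic] = 2·(1/2)^10 = 2^{1 − 10} = 1/512.
By linearity: E[X] = C(39, 5) · 2^{1 − 10} = 575757 · 1/512 = 575757/512.
Numerically: E[X] ≈ 1124.52539.

E[X] = C(39,5)·2^(1−C(5,2)) = 575757/512 ≈ 1124.52539.


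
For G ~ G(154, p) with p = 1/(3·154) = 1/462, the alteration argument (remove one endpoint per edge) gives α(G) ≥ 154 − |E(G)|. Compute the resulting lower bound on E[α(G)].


E[|E(G)|] = C(154, 2)·p = 11781 · (1/462) = 51/2.
E[α(G)] ≥ n − E[|E(G)|] = 154 − 51/2 = 257/2.
Numerically: ≈ 128.50000.
(This is only a lower bound; the true E[α(G)] may be larger.)

E[α(G)] ≥ 257/2 ≈ 128.50000.


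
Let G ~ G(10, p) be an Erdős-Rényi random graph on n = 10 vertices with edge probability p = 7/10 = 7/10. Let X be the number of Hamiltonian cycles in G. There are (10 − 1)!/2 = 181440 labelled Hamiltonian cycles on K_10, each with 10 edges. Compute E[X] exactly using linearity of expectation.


K_10 has (10 − 1)!/2 = 181440 labelled Hamiltonian cycles.
For each such Hamiltonian cycle H, let X_H = 1 if all 10 edges of H are present in G. Then P[X_H = 1] = p^{10} = (7/10)^{10} = 282475249/10000000000.
By linearity: E[X] = Σ_H E[X_H] = 181440 · p^{10} = 181440 · 282475249/10000000000 = 160163466183/31250000.
Numerically: E[X] ≈ 5125.

E[X] = 181440 · (7/10)^{10} = 160163466183/31250000 ≈ 5125.


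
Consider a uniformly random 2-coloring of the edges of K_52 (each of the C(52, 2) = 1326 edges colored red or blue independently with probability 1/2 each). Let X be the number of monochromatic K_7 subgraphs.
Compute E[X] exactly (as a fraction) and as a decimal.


Let X = Σ_S X_S over the C(52, 7) = 133784560 subsets S of size 7, where X_S = 1 if the K_7 on S is monochromatic.
For a fixed S, the K_7 on S has C(7, 2) = 21 edges. P[all 21 edges red] = (1/2)^21, and likewise for blue, so P[monochromatic] = 2·(1/2)^21 = 2^{1 − 21} = 1/1048576.
By linearity: E[X] = C(52, 7) · 2^{1 − 21} = 133784560 · 1/1048576 = 8361535/65536.
Numerically: E[X] ≈ 127.5869.

E[X] = C(52,7)·2^(1−C(7,2)) = 8361535/65536 ≈ 127.5869.


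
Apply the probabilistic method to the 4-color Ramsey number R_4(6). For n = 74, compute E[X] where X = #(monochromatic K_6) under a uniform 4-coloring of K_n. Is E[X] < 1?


E[X] = C(74, 6) · 4^{1 − 15} = 185250786 · 4^{−14} = 185250786/268435456.
As a reduced fraction: E[X] = 92625393/134217728 ≈ 0.6901.
Is E[X] < 1? YES.
Since E[X] < 1, there exists a 4-coloring of K_{74} with no monochromatic K_6; hence R_4(6) > 74.

E[X] = 92625393/134217728 ≈ 0.6901; E[X] < 1, so R_4(6) > 74.


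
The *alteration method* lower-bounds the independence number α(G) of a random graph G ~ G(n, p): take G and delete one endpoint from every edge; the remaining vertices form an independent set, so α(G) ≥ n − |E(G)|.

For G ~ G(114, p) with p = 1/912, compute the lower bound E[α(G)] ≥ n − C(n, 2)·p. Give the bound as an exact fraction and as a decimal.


E[|E(G)|] = C(114, 2)·p = 6441 · (1/912) = 113/16.
E[α(G)] ≥ n − E[|E(G)|] = 114 − 113/16 = 1711/16.
Numerically: ≈ 106.937500.
(This is only a lower bound; the true E[α(G)] may be larger.)

E[α(G)] ≥ 1711/16 ≈ 106.937500.


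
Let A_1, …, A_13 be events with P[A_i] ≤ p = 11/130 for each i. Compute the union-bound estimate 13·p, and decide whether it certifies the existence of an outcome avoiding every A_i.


Union bound: P[∪_{i=1}^{13} A_i] ≤ Σ_i P[A_i] ≤ 13·p = 13·(11/130) = 11/10.
Numerically: 11/10 ≈ 1.10000.
Is 11/10 < 1? NO.
Since the bound 11/10 is ≥ 1, the union bound is uninformative here; it does NOT by itself certify existence.

13·p = 11/10 ≈ 1.10000; existence NOT certified by the union bound.


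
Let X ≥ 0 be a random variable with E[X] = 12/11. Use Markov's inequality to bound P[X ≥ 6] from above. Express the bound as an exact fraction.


μ = E[X] = 12/11, a = 6.
Markov: P[X ≥ 6] ≤ μ/a = (12/11)/6 = 2/11.
Numerically: ≈ 0.182.
(Since a = 6 > μ = 1.091, the bound 2/11 is < 1 and informative.)

P[X ≥ 6] ≤ 2/11 ≈ 0.182.


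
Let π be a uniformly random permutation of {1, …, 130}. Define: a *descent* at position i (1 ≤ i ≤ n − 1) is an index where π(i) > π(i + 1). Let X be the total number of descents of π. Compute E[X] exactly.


Write X = Σ X_I over i = 1, …, 129, with X_I the indicator of one descent.
There are 129 indicators.
For each fixed i, the pair (π(i), π(i+1)) is a uniformly random ordered pair of distinct values from {1, …, 130}; by symmetry P[π(i) > π(i+1)] = 1/2.
By linearity: E[X] = 129 · (1/2) = (130 − 1) · (1/2) = 129/2 ≈ 64.5000.

E[X] = 129/2 = 64.5000.


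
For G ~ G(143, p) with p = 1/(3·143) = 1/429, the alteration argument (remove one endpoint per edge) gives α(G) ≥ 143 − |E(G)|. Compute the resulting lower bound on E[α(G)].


E[|E(G)|] = C(143, 2)·p = 10153 · (1/429) = 71/3.
E[α(G)] ≥ n − E[|E(G)|] = 143 − 71/3 = 358/3.
Numerically: ≈ 119.33333.
(This is only a lower bound; the true E[α(G)] may be larger.)

E[α(G)] ≥ 358/3 ≈ 119.33333.


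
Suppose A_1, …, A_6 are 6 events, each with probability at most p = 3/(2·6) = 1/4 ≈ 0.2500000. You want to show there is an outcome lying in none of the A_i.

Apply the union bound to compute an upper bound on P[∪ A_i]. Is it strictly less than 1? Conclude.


Union bound: P[∪_{i=1}^{6} A_i] ≤ Σ_i P[A_i] ≤ 6·p = 6·(1/4) = 3/2.
Numerically: 3/2 ≈ 1.5000000.
Is 3/2 < 1? NO.
Since the bound 3/2 is ≥ 1, the union bound is uninformative here; it does NOT by itself certify existence.

6·p = 3/2 ≈ 1.5000000; existence NOT certified by the union bound.


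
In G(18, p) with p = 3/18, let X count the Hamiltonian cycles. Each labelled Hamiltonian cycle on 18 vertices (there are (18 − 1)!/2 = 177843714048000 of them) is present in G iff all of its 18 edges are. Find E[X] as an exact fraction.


K_18 has (18 − 1)!/2 = 177843714048000 labelled Hamiltonian cycles.
For each such Hamiltonian cycle H, let X_H = 1 if all 18 edges of H are present in G. Then P[X_H = 1] = p^{18} = (1/6)^{18} = 1/101559956668416.
By linearity: E[X] = Σ_H E[X_H] = 177843714048000 · p^{18} = 177843714048000 · 1/101559956668416 = 14889875/8503056.
Numerically: E[X] ≈ 1.751.

E[X] = 177843714048000 · (1/6)^{18} = 14889875/8503056 ≈ 1.751.


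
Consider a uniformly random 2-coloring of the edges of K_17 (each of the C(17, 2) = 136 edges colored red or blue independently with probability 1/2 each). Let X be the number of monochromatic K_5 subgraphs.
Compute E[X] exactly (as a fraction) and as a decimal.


Let X = Σ_S X_S over the C(17, 5) = 6188 subsets S of size 5, where X_S = 1 if the K_5 on S is monochromatic.
For a fixed S, the K_5 on S has C(5, 2) = 10 edges. P[all 10 edges red] = (1/2)^10, and likewise for blue, so P[monochromatic] = 2·(1/2)^10 = 2^{1 − 10} = 1/512.
By linearity: E[X] = C(17, 5) · 2^{1 − 10} = 6188 · 1/512 = 1547/128.
Numerically: E[X] ≈ 12.0859.

E[X] = C(17,5)·2^(1−C(5,2)) = 1547/128 ≈ 12.0859.
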